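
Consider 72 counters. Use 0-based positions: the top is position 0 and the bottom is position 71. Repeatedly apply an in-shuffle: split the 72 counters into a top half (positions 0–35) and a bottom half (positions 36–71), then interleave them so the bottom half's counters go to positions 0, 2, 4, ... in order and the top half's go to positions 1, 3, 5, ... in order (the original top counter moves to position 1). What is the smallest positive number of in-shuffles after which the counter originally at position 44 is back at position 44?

Follow position 44 under repeated in-shuffles:
44 → 16 → 33 → 67 → 62 → 52 → 32 → 65 → 58 → 44
It first returns after 9 in-shuffles.

9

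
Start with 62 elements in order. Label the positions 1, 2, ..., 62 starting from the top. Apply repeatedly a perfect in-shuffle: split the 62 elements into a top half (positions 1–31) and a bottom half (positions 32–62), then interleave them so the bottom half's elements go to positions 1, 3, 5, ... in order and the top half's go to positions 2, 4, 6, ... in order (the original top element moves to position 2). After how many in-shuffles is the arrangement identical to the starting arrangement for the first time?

The in-shuffle permutes the 62 positions with cycle lengths [2, 3, 3, 6, 6, 6, 6, 6, 6, 6, 6, 6].
Every element is home exactly when every cycle has completed a whole number of laps, i.e. after lcm(2, 3, 6) = 6 in-shuffles.

6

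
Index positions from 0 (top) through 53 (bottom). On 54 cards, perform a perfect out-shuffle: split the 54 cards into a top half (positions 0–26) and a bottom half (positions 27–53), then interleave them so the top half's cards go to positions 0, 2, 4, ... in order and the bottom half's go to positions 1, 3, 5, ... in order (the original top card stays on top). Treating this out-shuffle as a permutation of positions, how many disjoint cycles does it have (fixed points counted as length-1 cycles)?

Trace each unvisited position around until it returns:
(0) (1 2 4 8 16 32 ... len 52) (53)
3 cycles in total.

3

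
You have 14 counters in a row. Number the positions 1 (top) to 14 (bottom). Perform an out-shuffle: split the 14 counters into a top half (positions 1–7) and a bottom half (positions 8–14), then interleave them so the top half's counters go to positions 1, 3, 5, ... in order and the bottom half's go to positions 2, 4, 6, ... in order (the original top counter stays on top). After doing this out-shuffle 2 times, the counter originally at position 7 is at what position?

Track the counter's position through each out-shuffle:
7 → 13 → 12

12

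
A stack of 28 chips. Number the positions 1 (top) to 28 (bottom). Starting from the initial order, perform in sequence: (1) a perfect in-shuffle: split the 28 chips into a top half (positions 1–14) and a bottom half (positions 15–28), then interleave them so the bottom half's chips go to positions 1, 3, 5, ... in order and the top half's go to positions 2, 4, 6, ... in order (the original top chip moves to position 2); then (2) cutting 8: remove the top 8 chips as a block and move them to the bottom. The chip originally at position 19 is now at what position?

Track the chip from position 19 forward through each operation:
  after op 1 (in-shuffle): 19 → 9
  after op 2 (cut 8): 9 → 1

1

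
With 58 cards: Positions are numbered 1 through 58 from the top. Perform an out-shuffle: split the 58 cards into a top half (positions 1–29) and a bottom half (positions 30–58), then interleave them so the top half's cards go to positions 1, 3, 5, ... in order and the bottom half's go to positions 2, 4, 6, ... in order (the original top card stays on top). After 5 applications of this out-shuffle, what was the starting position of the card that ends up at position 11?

12

Work backwards from position 11, undoing one out-shuffle at a time:
11 ← 6 ← 32 ← 45 ← 23 ← 12
So the card now at position 11 started at position 12.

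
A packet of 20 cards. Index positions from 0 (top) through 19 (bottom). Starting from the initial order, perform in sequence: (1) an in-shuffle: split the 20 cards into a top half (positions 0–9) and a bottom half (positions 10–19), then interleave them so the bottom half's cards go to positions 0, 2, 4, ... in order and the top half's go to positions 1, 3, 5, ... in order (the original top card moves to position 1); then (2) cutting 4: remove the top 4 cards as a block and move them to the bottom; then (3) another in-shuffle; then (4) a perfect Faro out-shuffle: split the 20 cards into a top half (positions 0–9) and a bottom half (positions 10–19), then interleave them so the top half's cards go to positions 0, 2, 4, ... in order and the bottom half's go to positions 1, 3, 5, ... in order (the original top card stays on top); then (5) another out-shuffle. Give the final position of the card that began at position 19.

13

Track the card from position 19 forward through each operation:
  after op 1 (in-shuffle): 19 → 18
  after op 2 (cut 4): 18 → 14
  after op 3 (in-shuffle): 14 → 8
  after op 4 (out-shuffle): 8 → 16
  after op 5 (out-shuffle): 16 → 13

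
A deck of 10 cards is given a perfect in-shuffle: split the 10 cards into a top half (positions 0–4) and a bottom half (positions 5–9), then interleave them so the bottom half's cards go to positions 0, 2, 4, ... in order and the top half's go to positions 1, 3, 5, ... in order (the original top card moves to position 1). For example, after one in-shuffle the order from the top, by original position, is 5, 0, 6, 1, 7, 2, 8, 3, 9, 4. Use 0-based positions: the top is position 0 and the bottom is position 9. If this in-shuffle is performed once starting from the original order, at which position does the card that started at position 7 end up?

4

Track the card's position through each in-shuffle:
7 → 4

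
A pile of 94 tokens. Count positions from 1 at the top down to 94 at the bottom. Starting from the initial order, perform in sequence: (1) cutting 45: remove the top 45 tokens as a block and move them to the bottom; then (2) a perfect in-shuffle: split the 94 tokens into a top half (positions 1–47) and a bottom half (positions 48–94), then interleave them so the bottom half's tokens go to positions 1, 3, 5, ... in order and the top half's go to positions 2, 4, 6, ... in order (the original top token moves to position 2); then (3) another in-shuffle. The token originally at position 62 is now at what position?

68

Track the token from position 62 forward through each operation:
  after op 1 (cut 45): 62 → 17
  after op 2 (in-shuffle): 17 → 34
  after op 3 (in-shuffle): 34 → 68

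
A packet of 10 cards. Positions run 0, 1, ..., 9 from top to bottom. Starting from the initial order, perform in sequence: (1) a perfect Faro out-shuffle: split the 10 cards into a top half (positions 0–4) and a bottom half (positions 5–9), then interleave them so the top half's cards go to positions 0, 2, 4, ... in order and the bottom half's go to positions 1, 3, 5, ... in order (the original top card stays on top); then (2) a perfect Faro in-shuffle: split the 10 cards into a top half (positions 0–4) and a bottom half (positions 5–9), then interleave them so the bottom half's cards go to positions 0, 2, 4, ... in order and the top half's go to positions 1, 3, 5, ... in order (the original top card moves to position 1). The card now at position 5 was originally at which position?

Undo the operations in reverse order, starting from position 5:
  undo op 2 (in-shuffle, from top half): 5 ← 2
  undo op 1 (out-shuffle, from top half): 2 ← 1
So the card at position 5 came from original position 1.

1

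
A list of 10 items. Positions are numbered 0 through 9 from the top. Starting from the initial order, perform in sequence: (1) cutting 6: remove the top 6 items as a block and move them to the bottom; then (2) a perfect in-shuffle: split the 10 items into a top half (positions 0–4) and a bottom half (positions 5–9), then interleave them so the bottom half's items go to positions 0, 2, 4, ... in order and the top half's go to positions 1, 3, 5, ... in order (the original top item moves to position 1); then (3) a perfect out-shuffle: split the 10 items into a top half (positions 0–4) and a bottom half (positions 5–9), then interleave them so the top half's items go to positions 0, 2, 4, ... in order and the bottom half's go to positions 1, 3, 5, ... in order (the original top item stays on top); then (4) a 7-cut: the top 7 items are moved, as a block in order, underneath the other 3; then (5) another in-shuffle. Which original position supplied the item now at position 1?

Undo the operations in reverse order, starting from position 1:
  undo op 5 (in-shuffle, from top half): 1 ← 0
  undo op 4 (cut 7): 0 ← 7
  undo op 3 (out-shuffle, from bottom half): 7 ← 8
  undo op 2 (in-shuffle, from bottom half): 8 ← 9
  undo op 1 (cut 6): 9 ← 5
So the item at position 1 came from original position 5.

5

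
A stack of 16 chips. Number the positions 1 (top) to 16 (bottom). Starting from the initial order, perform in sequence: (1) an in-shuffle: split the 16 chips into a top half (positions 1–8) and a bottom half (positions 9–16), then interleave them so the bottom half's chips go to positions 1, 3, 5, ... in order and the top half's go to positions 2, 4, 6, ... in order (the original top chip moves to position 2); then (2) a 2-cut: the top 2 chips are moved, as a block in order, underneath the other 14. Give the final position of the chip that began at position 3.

4

Track the chip from position 3 forward through each operation:
  after op 1 (in-shuffle): 3 → 6
  after op 2 (cut 2): 6 → 4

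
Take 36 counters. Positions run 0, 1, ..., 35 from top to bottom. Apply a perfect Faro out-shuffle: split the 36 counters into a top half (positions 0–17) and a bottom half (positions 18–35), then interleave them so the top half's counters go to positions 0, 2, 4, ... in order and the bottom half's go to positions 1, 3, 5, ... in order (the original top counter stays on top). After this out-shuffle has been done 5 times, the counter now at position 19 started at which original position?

17

Work backwards from position 19, undoing one out-shuffle at a time:
19 ← 27 ← 31 ← 33 ← 34 ← 17
So the counter now at position 19 started at position 17.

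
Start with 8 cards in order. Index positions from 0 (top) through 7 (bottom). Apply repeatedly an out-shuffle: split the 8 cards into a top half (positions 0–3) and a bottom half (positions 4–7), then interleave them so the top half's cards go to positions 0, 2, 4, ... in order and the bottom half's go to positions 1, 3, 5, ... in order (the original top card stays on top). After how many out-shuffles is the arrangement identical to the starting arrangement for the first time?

The out-shuffle permutes the 8 positions with cycle lengths [1, 1, 3, 3].
Every card is home exactly when every cycle has completed a whole number of laps, i.e. after lcm(1, 3) = 3 out-shuffles.

3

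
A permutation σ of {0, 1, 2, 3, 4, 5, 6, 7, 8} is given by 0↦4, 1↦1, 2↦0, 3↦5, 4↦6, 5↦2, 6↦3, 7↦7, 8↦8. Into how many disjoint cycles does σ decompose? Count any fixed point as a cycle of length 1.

Cycle decomposition: (0 4 6 3 5 2) (1) (7) (8).
4 cycles.

4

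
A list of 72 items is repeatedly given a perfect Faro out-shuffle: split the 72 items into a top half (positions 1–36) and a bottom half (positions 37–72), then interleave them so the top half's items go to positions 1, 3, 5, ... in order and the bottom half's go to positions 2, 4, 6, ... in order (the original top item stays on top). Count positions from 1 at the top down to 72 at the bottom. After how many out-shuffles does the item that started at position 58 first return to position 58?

35

Follow position 58 under repeated out-shuffles:
58 → 44 → 16 → 31 → 61 → 50 → 28 → 55 → ... → 58 (length 35)
It first returns after 35 out-shuffles.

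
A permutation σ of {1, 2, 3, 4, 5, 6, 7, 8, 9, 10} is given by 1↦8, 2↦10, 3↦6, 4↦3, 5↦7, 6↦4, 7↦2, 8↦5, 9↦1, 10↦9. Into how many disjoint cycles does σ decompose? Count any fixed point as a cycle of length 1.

2

Cycle decomposition: (1 8 5 7 2 10 9) (3 6 4).
2 cycles.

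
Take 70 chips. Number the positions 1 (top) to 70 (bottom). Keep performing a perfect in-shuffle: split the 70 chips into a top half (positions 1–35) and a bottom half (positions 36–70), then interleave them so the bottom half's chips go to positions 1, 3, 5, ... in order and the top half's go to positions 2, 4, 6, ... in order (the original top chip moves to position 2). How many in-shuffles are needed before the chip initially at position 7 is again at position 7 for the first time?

Follow position 7 under repeated in-shuffles:
7 → 14 → 28 → 56 → 41 → 11 → 22 → 44 → ... → 7 (length 35)
It first returns after 35 in-shuffles.

35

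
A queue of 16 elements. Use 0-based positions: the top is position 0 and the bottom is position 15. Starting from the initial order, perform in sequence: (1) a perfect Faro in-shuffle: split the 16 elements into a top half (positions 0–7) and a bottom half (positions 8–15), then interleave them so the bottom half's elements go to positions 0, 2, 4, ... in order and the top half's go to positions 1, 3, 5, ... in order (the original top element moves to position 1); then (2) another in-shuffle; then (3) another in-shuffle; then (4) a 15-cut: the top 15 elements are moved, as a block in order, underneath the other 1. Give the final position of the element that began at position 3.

Track the element from position 3 forward through each operation:
  after op 1 (in-shuffle): 3 → 7
  after op 2 (in-shuffle): 7 → 15
  after op 3 (in-shuffle): 15 → 14
  after op 4 (cut 15): 14 → 15

15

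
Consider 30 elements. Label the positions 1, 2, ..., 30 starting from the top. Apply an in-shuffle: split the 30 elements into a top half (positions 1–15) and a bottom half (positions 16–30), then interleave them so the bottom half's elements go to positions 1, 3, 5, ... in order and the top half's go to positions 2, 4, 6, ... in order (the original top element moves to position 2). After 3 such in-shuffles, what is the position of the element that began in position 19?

28

Track the element's position through each in-shuffle:
19 → 7 → 14 → 28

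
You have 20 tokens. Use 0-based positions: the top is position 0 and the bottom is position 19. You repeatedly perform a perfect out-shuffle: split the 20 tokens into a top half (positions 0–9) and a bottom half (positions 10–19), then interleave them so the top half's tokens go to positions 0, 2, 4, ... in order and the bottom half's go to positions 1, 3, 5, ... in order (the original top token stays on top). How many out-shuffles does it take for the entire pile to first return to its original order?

The out-shuffle permutes the 20 positions with cycle lengths [1, 1, 18].
Every token is home exactly when every cycle has completed a whole number of laps, i.e. after lcm(1, 18) = 18 out-shuffles.

18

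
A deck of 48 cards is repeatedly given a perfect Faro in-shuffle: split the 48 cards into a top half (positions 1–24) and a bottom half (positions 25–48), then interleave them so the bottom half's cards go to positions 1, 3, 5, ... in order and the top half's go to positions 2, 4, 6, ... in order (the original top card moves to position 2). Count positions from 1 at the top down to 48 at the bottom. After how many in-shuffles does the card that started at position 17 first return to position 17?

21

Follow position 17 under repeated in-shuffles:
17 → 34 → 19 → 38 → 27 → 5 → 10 → 20 → ... → 17 (length 21)
It first returns after 21 in-shuffles.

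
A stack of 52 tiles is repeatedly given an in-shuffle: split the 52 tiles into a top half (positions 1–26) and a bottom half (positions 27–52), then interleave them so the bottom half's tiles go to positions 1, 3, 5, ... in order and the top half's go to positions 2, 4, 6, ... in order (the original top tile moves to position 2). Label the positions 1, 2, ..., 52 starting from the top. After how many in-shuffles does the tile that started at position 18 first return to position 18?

52

Follow position 18 under repeated in-shuffles:
18 → 36 → 19 → 38 → 23 → 46 → 39 → 25 → ... → 18 (length 52)
It first returns after 52 in-shuffles.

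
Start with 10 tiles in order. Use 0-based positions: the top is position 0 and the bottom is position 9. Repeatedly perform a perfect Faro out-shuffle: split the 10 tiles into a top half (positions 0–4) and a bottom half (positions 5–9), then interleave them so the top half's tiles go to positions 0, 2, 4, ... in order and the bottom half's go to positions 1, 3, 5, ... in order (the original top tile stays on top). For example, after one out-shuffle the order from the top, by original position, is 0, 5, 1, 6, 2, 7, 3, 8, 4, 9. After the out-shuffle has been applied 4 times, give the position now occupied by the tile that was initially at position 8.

2

Track the tile's position through each out-shuffle:
8 → 7 → 5 → 1 → 2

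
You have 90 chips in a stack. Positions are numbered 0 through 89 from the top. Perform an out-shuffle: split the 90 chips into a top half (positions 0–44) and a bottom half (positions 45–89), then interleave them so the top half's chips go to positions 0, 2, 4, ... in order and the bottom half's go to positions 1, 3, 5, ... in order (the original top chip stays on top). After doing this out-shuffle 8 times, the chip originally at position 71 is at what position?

20

Track the chip's position through each out-shuffle:
71 → 53 → 17 → 34 → 68 → 47 → 5 → 10 → 20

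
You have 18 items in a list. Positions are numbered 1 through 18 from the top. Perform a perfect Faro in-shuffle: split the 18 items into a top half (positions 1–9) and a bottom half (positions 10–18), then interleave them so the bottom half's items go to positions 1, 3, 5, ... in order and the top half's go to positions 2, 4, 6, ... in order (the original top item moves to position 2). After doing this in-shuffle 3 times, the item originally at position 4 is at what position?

13

Track the item's position through each in-shuffle:
4 → 8 → 16 → 13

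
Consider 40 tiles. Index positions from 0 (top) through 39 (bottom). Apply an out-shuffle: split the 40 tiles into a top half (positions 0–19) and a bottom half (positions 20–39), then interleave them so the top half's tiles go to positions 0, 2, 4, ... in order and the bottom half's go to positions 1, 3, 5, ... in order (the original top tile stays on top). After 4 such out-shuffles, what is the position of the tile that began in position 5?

Track the tile's position through each out-shuffle:
5 → 10 → 20 → 1 → 2

2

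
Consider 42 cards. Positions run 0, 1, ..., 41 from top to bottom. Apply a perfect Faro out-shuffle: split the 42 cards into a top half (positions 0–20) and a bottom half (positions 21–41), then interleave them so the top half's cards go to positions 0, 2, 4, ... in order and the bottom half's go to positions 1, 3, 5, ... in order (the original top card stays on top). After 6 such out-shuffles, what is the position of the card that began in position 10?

Track the card's position through each out-shuffle:
10 → 20 → 40 → 39 → 37 → 33 → 25

25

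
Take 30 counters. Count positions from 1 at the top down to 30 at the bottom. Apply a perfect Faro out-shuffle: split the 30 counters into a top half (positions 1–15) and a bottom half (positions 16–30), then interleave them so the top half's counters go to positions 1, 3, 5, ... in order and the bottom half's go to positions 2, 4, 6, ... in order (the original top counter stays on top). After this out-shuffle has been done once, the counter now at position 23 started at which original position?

Work backwards from position 23, undoing one out-shuffle at a time:
23 ← 12
So the counter now at position 23 started at position 12.

12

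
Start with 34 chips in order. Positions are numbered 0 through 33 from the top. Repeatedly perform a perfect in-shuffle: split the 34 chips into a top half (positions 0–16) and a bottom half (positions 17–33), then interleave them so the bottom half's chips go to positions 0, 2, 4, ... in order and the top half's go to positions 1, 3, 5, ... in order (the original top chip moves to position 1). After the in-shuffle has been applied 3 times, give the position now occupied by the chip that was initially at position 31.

Track the chip's position through each in-shuffle:
31 → 28 → 22 → 10

10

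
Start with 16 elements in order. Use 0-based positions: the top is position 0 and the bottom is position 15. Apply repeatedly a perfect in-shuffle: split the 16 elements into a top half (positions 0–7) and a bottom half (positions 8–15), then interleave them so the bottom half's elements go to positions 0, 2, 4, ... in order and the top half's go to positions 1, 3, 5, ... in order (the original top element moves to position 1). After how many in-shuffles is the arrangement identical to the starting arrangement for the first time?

8

The in-shuffle permutes the 16 positions with cycle lengths [8, 8].
Every element is home exactly when every cycle has completed a whole number of laps, i.e. after lcm(8) = 8 in-shuffles.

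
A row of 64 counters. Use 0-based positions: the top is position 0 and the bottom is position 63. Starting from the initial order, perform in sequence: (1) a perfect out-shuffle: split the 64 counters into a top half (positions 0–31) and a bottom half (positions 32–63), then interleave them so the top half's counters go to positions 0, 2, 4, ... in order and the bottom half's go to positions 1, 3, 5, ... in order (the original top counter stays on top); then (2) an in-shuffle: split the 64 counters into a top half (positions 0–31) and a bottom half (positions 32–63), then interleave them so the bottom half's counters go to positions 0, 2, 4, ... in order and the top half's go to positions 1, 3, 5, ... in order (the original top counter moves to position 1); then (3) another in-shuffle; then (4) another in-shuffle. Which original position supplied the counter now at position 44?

Undo the operations in reverse order, starting from position 44:
  undo op 4 (in-shuffle, from bottom half): 44 ← 54
  undo op 3 (in-shuffle, from bottom half): 54 ← 59
  undo op 2 (in-shuffle, from top half): 59 ← 29
  undo op 1 (out-shuffle, from bottom half): 29 ← 46
So the counter at position 44 came from original position 46.

46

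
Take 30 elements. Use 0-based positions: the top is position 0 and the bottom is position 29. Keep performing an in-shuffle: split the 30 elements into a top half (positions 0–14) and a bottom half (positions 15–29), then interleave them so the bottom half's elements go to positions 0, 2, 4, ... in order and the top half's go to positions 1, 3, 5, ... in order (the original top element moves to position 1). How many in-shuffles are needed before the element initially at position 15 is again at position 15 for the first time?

5

Follow position 15 under repeated in-shuffles:
15 → 0 → 1 → 3 → 7 → 15
It first returns after 5 in-shuffles.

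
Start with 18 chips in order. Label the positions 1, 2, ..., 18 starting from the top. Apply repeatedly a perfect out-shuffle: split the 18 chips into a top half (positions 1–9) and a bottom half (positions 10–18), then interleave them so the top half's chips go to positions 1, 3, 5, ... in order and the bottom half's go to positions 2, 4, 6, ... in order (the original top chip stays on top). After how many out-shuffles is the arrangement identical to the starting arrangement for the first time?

8

The out-shuffle permutes the 18 positions with cycle lengths [1, 1, 8, 8].
Every chip is home exactly when every cycle has completed a whole number of laps, i.e. after lcm(1, 8) = 8 out-shuffles.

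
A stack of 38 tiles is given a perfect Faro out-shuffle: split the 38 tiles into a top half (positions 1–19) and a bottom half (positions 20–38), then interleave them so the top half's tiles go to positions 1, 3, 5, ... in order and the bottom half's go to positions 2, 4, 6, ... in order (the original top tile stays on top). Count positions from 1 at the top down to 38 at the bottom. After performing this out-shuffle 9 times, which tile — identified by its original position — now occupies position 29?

21

Work backwards from position 29, undoing one out-shuffle at a time:
29 ← 15 ← 8 ← 23 ← 12 ← 25 ← 13 ← 7 ← 4 ← 21
So the tile now at position 29 started at position 21.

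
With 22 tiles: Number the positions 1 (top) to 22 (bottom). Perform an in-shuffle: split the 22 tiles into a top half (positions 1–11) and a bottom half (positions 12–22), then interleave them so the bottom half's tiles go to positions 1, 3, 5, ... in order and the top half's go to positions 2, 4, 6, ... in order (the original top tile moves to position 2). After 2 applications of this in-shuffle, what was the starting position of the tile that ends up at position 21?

11

Work backwards from position 21, undoing one in-shuffle at a time:
21 ← 22 ← 11
So the tile now at position 21 started at position 11.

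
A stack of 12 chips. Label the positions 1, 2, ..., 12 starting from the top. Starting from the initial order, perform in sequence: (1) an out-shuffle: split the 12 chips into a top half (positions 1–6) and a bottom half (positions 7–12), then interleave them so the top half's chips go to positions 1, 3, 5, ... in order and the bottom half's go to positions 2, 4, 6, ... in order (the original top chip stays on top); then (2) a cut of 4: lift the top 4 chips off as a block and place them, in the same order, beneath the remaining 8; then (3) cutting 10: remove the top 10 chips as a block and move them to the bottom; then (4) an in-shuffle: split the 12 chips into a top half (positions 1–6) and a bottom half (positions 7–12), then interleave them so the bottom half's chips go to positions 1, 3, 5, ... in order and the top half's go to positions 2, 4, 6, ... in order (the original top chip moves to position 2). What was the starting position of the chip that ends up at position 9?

1

Undo the operations in reverse order, starting from position 9:
  undo op 4 (in-shuffle, from bottom half): 9 ← 11
  undo op 3 (cut 10): 11 ← 9
  undo op 2 (cut 4): 9 ← 1
  undo op 1 (out-shuffle, from top half): 1 ← 1
So the chip at position 9 came from original position 1.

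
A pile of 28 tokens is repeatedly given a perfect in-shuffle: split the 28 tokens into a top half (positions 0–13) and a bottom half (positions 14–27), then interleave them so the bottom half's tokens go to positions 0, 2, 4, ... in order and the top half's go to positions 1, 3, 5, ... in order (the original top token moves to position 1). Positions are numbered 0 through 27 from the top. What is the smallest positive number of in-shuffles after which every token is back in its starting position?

28

The in-shuffle permutes the 28 positions with cycle lengths [28].
Every token is home exactly when every cycle has completed a whole number of laps, i.e. after lcm(28) = 28 in-shuffles.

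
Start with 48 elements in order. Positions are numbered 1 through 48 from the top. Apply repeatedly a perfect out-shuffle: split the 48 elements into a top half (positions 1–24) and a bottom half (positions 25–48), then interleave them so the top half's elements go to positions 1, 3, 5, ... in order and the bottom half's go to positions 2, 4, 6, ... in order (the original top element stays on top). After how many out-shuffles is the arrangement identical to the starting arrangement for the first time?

23

The out-shuffle permutes the 48 positions with cycle lengths [1, 1, 23, 23].
Every element is home exactly when every cycle has completed a whole number of laps, i.e. after lcm(1, 23) = 23 out-shuffles.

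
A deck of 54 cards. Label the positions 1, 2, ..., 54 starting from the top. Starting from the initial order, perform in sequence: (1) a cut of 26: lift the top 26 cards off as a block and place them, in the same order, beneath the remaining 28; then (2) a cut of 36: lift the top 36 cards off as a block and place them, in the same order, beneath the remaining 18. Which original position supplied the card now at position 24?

32

Undo the operations in reverse order, starting from position 24:
  undo op 2 (cut 36): 24 ← 6
  undo op 1 (cut 26): 6 ← 32
So the card at position 24 came from original position 32.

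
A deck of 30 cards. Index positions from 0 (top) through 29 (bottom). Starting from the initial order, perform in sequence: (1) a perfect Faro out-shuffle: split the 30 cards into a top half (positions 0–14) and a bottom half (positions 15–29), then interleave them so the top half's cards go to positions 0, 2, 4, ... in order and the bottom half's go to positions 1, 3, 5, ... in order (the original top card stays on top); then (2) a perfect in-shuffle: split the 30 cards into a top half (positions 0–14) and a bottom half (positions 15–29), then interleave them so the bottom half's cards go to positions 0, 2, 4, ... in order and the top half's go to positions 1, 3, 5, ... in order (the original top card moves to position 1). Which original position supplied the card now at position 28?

29

Undo the operations in reverse order, starting from position 28:
  undo op 2 (in-shuffle, from bottom half): 28 ← 29
  undo op 1 (out-shuffle, from bottom half): 29 ← 29
So the card at position 28 came from original position 29.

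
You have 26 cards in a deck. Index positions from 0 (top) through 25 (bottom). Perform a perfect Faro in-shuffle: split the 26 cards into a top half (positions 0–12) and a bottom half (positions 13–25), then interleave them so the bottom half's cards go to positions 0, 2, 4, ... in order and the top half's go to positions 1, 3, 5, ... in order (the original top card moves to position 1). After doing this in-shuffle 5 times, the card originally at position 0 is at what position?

Track the card's position through each in-shuffle:
0 → 1 → 3 → 7 → 15 → 4

4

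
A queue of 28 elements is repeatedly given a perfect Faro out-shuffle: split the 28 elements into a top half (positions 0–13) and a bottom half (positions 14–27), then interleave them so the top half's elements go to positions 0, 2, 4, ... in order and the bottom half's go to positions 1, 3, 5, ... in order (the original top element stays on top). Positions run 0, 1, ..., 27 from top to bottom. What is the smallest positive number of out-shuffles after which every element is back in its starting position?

The out-shuffle permutes the 28 positions with cycle lengths [1, 1, 2, 6, 18].
Every element is home exactly when every cycle has completed a whole number of laps, i.e. after lcm(1, 2, 6, 18) = 18 out-shuffles.

18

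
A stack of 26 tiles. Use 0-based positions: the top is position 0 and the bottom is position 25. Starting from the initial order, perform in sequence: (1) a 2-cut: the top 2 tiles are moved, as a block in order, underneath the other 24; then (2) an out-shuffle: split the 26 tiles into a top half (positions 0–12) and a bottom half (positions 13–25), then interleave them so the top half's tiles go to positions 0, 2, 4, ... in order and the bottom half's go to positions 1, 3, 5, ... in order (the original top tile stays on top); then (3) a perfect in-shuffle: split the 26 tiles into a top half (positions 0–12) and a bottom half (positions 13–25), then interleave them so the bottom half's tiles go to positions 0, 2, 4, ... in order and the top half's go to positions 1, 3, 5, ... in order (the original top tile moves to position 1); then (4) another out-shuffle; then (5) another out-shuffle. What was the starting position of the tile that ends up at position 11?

Undo the operations in reverse order, starting from position 11:
  undo op 5 (out-shuffle, from bottom half): 11 ← 18
  undo op 4 (out-shuffle, from top half): 18 ← 9
  undo op 3 (in-shuffle, from top half): 9 ← 4
  undo op 2 (out-shuffle, from top half): 4 ← 2
  undo op 1 (cut 2): 2 ← 4
So the tile at position 11 came from original position 4.

4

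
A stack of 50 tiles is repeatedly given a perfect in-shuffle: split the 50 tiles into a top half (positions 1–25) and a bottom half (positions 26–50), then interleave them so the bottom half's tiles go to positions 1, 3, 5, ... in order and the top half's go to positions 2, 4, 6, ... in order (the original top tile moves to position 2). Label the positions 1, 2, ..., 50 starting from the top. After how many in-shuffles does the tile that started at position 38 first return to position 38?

Follow position 38 under repeated in-shuffles:
38 → 25 → 50 → 49 → 47 → 43 → 35 → 19 → 38
It first returns after 8 in-shuffles.

8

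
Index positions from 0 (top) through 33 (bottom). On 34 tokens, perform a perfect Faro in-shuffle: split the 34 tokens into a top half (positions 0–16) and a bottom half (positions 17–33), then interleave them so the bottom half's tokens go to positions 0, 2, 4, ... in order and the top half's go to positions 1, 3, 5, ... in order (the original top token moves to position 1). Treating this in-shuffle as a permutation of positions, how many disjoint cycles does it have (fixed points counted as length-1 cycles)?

Trace each unvisited position around until it returns:
(0 1 3 7 15 31 ... len 12) (2 5 11 23 12 25 ... len 12) (4 9 19) (6 13 27 20) (14 29 24)
5 cycles in total.

5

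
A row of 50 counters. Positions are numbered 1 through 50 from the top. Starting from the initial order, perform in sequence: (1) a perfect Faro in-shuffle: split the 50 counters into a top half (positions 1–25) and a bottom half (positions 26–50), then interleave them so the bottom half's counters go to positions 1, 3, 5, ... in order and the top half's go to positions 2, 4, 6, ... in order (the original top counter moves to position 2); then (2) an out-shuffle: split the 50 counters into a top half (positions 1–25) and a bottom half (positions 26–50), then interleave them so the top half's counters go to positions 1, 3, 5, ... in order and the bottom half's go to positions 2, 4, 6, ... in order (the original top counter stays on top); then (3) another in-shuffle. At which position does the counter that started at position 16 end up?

Track the counter from position 16 forward through each operation:
  after op 1 (in-shuffle): 16 → 32
  after op 2 (out-shuffle): 32 → 14
  after op 3 (in-shuffle): 14 → 28

28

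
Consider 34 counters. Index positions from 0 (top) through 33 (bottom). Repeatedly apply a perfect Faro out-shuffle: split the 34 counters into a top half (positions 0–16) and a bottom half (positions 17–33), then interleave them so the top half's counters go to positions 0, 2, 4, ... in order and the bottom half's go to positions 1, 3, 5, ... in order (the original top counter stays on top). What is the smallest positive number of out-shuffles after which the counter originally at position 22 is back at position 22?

Follow position 22 under repeated out-shuffles:
22 → 11 → 22
It first returns after 2 out-shuffles.

2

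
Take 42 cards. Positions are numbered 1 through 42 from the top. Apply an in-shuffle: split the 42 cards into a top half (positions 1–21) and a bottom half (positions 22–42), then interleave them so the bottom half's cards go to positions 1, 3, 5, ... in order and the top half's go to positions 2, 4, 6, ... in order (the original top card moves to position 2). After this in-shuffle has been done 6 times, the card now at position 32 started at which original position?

Work backwards from position 32, undoing one in-shuffle at a time:
32 ← 16 ← 8 ← 4 ← 2 ← 1 ← 22
So the card now at position 32 started at position 22.

22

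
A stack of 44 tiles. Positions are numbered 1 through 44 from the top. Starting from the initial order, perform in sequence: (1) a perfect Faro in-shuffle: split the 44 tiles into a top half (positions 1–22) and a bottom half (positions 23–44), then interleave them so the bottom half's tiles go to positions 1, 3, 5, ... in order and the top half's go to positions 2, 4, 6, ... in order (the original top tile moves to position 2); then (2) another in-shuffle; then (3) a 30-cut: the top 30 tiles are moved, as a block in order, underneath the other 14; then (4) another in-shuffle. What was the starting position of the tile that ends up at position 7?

Undo the operations in reverse order, starting from position 7:
  undo op 4 (in-shuffle, from bottom half): 7 ← 26
  undo op 3 (cut 30): 26 ← 12
  undo op 2 (in-shuffle, from top half): 12 ← 6
  undo op 1 (in-shuffle, from top half): 6 ← 3
So the tile at position 7 came from original position 3.

3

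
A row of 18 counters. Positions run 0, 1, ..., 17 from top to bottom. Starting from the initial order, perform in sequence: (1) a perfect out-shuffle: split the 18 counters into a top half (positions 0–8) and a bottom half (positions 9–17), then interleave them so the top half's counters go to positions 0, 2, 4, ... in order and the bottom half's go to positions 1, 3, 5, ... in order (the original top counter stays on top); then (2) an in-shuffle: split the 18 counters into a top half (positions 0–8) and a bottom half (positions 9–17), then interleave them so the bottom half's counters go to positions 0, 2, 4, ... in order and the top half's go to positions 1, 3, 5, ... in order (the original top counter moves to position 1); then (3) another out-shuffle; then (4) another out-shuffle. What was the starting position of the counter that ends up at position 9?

12

Undo the operations in reverse order, starting from position 9:
  undo op 4 (out-shuffle, from bottom half): 9 ← 13
  undo op 3 (out-shuffle, from bottom half): 13 ← 15
  undo op 2 (in-shuffle, from top half): 15 ← 7
  undo op 1 (out-shuffle, from bottom half): 7 ← 12
So the counter at position 9 came from original position 12.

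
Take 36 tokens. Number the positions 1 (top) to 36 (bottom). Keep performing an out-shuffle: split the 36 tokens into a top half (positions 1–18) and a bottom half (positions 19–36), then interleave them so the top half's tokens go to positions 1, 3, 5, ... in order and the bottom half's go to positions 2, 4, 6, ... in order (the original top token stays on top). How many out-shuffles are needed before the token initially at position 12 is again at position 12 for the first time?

12

Follow position 12 under repeated out-shuffles:
12 → 23 → 10 → 19 → 2 → 3 → 5 → 9 → 17 → 33 → 30 → 24 → 12
It first returns after 12 out-shuffles.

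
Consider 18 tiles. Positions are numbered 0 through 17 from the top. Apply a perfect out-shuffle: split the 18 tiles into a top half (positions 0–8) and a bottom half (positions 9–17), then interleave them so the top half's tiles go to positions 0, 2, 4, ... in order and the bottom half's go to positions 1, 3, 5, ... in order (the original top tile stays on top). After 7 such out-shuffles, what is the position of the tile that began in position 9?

Track the tile's position through each out-shuffle:
9 → 1 → 2 → 4 → 8 → 16 → 15 → 13

13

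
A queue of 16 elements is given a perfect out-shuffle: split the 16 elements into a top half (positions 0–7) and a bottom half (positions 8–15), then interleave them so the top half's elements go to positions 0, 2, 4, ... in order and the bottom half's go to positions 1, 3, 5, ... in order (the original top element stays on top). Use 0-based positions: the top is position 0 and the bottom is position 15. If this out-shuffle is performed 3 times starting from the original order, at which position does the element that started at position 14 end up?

Track the element's position through each out-shuffle:
14 → 13 → 11 → 7

7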